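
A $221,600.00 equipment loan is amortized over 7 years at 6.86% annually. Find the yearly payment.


Formula: PMT = PV * r / (1 - (1+r)^(-n))
Denominator: 1 - (1 + 0.0686)^(-7) = 0.371517
Numerator: $221,600.00 * 0.0686 = 15201.76
PMT = 15201.76 / 0.371517 = $40,918.12

$40,918.12


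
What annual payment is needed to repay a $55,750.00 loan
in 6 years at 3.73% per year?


Formula: PMT = PV * r / (1 - (1+r)^(-n))
Denominator: 1 - (1 + 0.0373)^(-6) = 0.197262
Numerator: $55,750.00 * 0.0373 = 2079.475
PMT = 2079.475 / 0.197262 = $10,541.68

$10,541.68


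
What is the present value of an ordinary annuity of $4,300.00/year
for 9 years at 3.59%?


Formula: PV = PMT * (1 - (1+r)^(-n)) / r
Discount factor: (1 + 0.0359)^(-9) = 0.728014
Bracket: 1 - 0.728014 = 0.271986
PV = $4,300.00 * 0.271986 / 0.0359 = $32,577.76

$32,577.76


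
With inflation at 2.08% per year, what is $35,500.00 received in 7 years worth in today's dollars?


Formula: Real value = nominal / (1 + inflation)^years
Price level: (1 + 0.0208)^7 = 1.155007
Real value = $35,500.00 / 1.155007 = $30,735.74

$30,735.74


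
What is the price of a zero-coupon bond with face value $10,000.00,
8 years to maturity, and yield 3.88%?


Formula: Price = FV / (1 + r)^n
Substituting: Price = $10,000.00 / (1 + 0.0388)^8
Discount factor: (1.0388)^8 = 1.355987
Price = $10,000.00 / 1.355987 = $7,374.70

$7,374.70


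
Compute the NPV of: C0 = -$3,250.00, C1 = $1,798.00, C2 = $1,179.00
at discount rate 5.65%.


Formula: NPV = C0 + C1/(1+r) + C2/(1+r)^2
Discount C1: $1,798.00 / (1 + 0.0565) = $1,701.85
Discount C2: $1,179.00 / (1 + 0.0565)^2 = $1,056.27
NPV = -$3,250.00 + $1,701.85 + $1,056.27 = -$491.88

-$491.88


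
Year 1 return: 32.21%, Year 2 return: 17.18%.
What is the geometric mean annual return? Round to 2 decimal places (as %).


Formula: Geometric mean = ((1+r1)*(1+r2))^(1/2) - 1
Product: (1 + 0.3221) * (1 + 0.1718) = 1.3221 * 1.1718 = 1.549237
Square root: 1.549237^0.5 = 1.244683
Geometric mean = 1.244683 - 1 = 0.244683
As percentage: 24.47%

24.47%


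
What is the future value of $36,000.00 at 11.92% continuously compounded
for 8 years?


Formula: FV = P * e^(r*t)
Exponent: r*t = 0.1192 * 8 = 0.9536
e^(0.9536) = 2.595035
FV = $36,000.00 * 2.595035 = $93,421.26

$93,421.26


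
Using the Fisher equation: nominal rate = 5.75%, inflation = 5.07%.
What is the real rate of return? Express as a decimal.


Formula: (1 + r_real) = (1 + r_nom) / (1 + inflation)
Substituting: (1 + r_real) = 1.0575 / 1.0507
(1 + r_real) = 1.006472
r_real = 1.006472 - 1 = 0.006472

0.006472


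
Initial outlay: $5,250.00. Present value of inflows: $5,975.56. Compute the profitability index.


Formula: PI = PV(cash flows) / initial investment
Substituting: PI = $5,975.56 / $5,250.00
PI = 1.1382

1.1382


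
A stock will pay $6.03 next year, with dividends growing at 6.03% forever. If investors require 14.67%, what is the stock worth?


Formula: P = D1 / (r - g)
Spread: r - g = 0.1467 - 0.0603 = 0.0864
Substituting: P = $6.03 / 0.0864
P = $69.79

$69.79


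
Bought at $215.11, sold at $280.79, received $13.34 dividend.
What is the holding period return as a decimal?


Formula: HPR = (P1 - P0 + D) / P0
Gain: $280.79 - $215.11 + $13.34 = $79.02
HPR = $79.02 / $215.11 = 0.3673

0.3673


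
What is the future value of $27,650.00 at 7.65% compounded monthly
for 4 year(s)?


Formula: FV = P * (1 + r/m)^(m*t)
Period rate: r/m = 0.0765 / 12 = 0.006375
Total periods: m*t = 12 * 4 = 48
Growth factor: (1 + 0.006375)^48 = 1.356664
FV = $27,650.00 * 1.356664 = $37,511.76

$37,511.76


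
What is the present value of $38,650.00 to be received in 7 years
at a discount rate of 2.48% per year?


Formula: PV = FV / (1 + r)^n
Substituting: PV = $38,650.00 / (1 + 0.0248)^7
Discount factor: (1.0248)^7 = 1.187063
PV = $38,650.00 / 1.187063 = $32,559.35

$32,559.35


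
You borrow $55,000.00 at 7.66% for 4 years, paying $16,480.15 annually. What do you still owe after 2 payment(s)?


Formula: Balance = PV*(1+r)^k - PMT*((1+r)^k - 1)/r
Growth: (1 + 0.0766)^2 = 1.159068
Accumulated factor: ((1+r)^k - 1)/r = 2.0766
Balance = $55,000.00 * 1.159068 - $16,480.15 * 2.0766
Balance = $29,526.04

$29,526.04


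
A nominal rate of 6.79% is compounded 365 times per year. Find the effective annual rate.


Formula: EAR = (1 + r/m)^m - 1
Period rate: r/m = 0.0679 / 365 = 0.000186
Compounding: (1 + 0.000186)^365 = 1.070252
EAR = 1.070252 - 1 = 0.070252

0.070252


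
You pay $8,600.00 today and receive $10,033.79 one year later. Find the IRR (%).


Formula: IRR = C1/C0 - 1
Substituting: IRR = $10,033.79 / $8,600.00 - 1
Ratio: 1.16672 - 1 = 0.16672
IRR = 16.672%

16.672%


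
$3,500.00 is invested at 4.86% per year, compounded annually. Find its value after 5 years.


Formula: FV = P * (1 + r)^n
Substituting: FV = $3,500.00 * (1 + 0.0486)^5
Growth factor: (1.0486)^5 = 1.267796
FV = $3,500.00 * 1.267796 = $4,437.28

$4,437.28


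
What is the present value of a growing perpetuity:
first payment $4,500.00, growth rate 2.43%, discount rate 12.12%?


Formula: PV = C / (r - g)
Spread: r - g = 0.1212 - 0.0243 = 0.0969
Substituting: PV = $4,500.00 / 0.0969
PV = $46,439.63

$46,439.63


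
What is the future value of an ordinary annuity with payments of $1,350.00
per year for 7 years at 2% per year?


Formula: FV = PMT * ((1+r)^n - 1) / r
Growth factor: (1 + 0.02)^7 = 1.148686
Numerator: 1.148686 - 1 = 0.148686
FV = $1,350.00 * 0.148686 / 0.02 = $10,036.28

$10,036.28


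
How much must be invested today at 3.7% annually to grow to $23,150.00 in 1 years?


Formula: PV = FV / (1 + r)^n
Substituting: PV = $23,150.00 / (1 + 0.037)^1
Discount factor: (1.037)^1 = 1.037
PV = $23,150.00 / 1.037 = $22,324.01

$22,324.01


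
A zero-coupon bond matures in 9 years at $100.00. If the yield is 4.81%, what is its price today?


Formula: Price = FV / (1 + r)^n
Substituting: Price = $100.00 / (1 + 0.0481)^9
Discount factor: (1.0481)^9 = 1.526246
Price = $100.00 / 1.526246 = $65.52

$65.52


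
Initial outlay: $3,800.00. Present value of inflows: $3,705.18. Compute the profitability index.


Formula: PI = PV(cash flows) / initial investment
Substituting: PI = $3,705.18 / $3,800.00
PI = 0.975

0.975


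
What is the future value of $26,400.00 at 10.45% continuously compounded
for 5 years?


Formula: FV = P * e^(r*t)
Exponent: r*t = 0.1045 * 5 = 0.5225
e^(0.5225) = 1.686238
FV = $26,400.00 * 1.686238 = $44,516.68

$44,516.68


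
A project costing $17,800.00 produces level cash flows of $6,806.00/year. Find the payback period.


Formula: Payback = investment / annual cash flow
Substituting: Payback = $17,800.00 / $6,806.00
Payback = 2.6153 years

2.6153 years


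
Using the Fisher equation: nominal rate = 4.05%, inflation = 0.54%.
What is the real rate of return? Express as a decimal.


Formula: (1 + r_real) = (1 + r_nom) / (1 + inflation)
Substituting: (1 + r_real) = 1.0405 / 1.0054
(1 + r_real) = 1.034911
r_real = 1.034911 - 1 = 0.034911

0.034911


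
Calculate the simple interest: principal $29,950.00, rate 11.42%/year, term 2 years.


Formula: I = P * r * t
Substituting: I = $29,950.00 * 0.1142 * 2
Step: I = $29,950.00 * 0.2284
I = $6,840.58

$6,840.58


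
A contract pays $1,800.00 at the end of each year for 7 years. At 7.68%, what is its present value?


Formula: PV = PMT * (1 - (1+r)^(-n)) / r
Discount factor: (1 + 0.0768)^(-7) = 0.595737
Bracket: 1 - 0.595737 = 0.404263
PV = $1,800.00 * 0.404263 / 0.0768 = $9,474.91

$9,474.91


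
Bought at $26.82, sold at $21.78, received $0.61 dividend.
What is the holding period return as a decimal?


Formula: HPR = (P1 - P0 + D) / P0
Gain: $21.78 - $26.82 + $0.61 = -$4.43
HPR = -$4.43 / $26.82 = -0.1652

-0.1652


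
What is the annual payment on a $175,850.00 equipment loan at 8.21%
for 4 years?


Formula: PMT = PV * r / (1 - (1+r)^(-n))
Denominator: 1 - (1 + 0.0821)^(-4) = 0.270659
Numerator: $175,850.00 * 0.0821 = 14437.285
PMT = 14437.285 / 0.270659 = $53,341.16

$53,341.16


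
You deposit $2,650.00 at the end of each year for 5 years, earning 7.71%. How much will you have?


Formula: FV = PMT * ((1+r)^n - 1) / r
Growth factor: (1 + 0.0771)^5 = 1.449707
Numerator: 1.449707 - 1 = 0.449707
FV = $2,650.00 * 0.449707 / 0.0771 = $15,456.84

$15,456.84


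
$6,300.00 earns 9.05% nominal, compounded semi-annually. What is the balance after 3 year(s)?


Formula: FV = P * (1 + r/m)^(m*t)
Period rate: r/m = 0.0905 / 2 = 0.04525
Total periods: m*t = 2 * 3 = 6
Growth factor: (1 + 0.04525)^6 = 1.304131
FV = $6,300.00 * 1.304131 = $8,216.02

$8,216.02


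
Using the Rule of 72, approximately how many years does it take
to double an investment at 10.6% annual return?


Formula: Years ≈ 72 / r
Substituting: Years ≈ 72 / 10.6
Years ≈ 6.8

6.8 years


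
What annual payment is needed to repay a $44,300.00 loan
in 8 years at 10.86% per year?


Formula: PMT = PV * r / (1 - (1+r)^(-n))
Denominator: 1 - (1 + 0.1086)^(-8) = 0.56167
Numerator: $44,300.00 * 0.1086 = 4810.98
PMT = 4810.98 / 0.56167 = $8,565.49

$8,565.49


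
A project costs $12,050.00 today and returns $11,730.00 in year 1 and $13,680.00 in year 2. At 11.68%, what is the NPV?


Formula: NPV = C0 + C1/(1+r) + C2/(1+r)^2
Discount C1: $11,730.00 / (1 + 0.1168) = $10,503.22
Discount C2: $13,680.00 / (1 + 0.1168)^2 = $10,968.20
NPV = -$12,050.00 + $10,503.22 + $10,968.20 = $9,421.42

$9,421.42


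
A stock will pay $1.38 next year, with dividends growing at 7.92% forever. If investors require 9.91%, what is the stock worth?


Formula: P = D1 / (r - g)
Spread: r - g = 0.0991 - 0.0792 = 0.0199
Substituting: P = $1.38 / 0.0199
P = $69.35

$69.35


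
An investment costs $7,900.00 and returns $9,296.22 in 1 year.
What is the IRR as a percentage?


Formula: IRR = C1/C0 - 1
Substituting: IRR = $9,296.22 / $7,900.00 - 1
Ratio: 1.176737 - 1 = 0.176737
IRR = 17.6737%

17.6737%


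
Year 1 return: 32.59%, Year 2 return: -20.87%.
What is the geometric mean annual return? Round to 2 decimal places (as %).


Formula: Geometric mean = ((1+r1)*(1+r2))^(1/2) - 1
Product: (1 + 0.3259) * (1 + -0.2087) = 1.3259 * 0.7913 = 1.049185
Square root: 1.049185^0.5 = 1.024297
Geometric mean = 1.024297 - 1 = 0.024297
As percentage: 2.43%

2.43%


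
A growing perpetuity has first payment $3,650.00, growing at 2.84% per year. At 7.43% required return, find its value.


Formula: PV = C / (r - g)
Spread: r - g = 0.0743 - 0.0284 = 0.0459
Substituting: PV = $3,650.00 / 0.0459
PV = $79,520.70

$79,520.70


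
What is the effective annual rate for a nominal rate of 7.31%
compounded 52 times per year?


Formula: EAR = (1 + r/m)^m - 1
Period rate: r/m = 0.0731 / 52 = 0.001406
Compounding: (1 + 0.001406)^52 = 1.075783
EAR = 1.075783 - 1 = 0.075783

0.075783


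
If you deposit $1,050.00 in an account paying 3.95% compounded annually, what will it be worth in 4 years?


Formula: FV = P * (1 + r)^n
Substituting: FV = $1,050.00 * (1 + 0.0395)^4
Growth factor: (1.0395)^4 = 1.16761
FV = $1,050.00 * 1.16761 = $1,225.99

$1,225.99


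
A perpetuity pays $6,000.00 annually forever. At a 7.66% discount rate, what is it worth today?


Formula: PV = C / r
Substituting: PV = $6,000.00 / 0.0766
PV = $78,328.98

$78,328.98


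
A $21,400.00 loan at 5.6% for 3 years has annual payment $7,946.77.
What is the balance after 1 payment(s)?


Formula: Balance = PV*(1+r)^k - PMT*((1+r)^k - 1)/r
Growth: (1 + 0.056)^1 = 1.056
Accumulated factor: ((1+r)^k - 1)/r = 1.0
Balance = $21,400.00 * 1.056 - $7,946.77 * 1.0
Balance = $14,651.63

$14,651.63


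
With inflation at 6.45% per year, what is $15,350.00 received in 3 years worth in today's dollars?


Formula: Real value = nominal / (1 + inflation)^years
Price level: (1 + 0.0645)^3 = 1.206249
Real value = $15,350.00 / 1.206249 = $12,725.40

$12,725.40


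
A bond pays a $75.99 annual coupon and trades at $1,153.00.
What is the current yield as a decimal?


Formula: Current yield = annual coupon / price
Substituting: CY = $75.99 / $1,153.00
CY = 0.065906

0.065906


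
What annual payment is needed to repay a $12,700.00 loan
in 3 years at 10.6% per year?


Formula: PMT = PV * r / (1 - (1+r)^(-n))
Denominator: 1 - (1 + 0.106)^(-3) = 0.260847
Numerator: $12,700.00 * 0.106 = 1346.2
PMT = 1346.2 / 0.260847 = $5,160.89

$5,160.89


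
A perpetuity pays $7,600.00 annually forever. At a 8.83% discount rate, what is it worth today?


Formula: PV = C / r
Substituting: PV = $7,600.00 / 0.0883
PV = $86,070.22

$86,070.22


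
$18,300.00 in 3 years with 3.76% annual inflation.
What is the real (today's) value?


Formula: Real value = nominal / (1 + inflation)^years
Price level: (1 + 0.0376)^3 = 1.117094
Real value = $18,300.00 / 1.117094 = $16,381.78

$16,381.78


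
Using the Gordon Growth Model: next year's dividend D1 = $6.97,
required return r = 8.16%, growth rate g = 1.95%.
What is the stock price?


Formula: P = D1 / (r - g)
Spread: r - g = 0.0816 - 0.0195 = 0.0621
Substituting: P = $6.97 / 0.0621
P = $112.24

$112.24


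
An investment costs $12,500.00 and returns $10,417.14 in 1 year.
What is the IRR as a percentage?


Formula: IRR = C1/C0 - 1
Substituting: IRR = $10,417.14 / $12,500.00 - 1
Ratio: 0.833371 - 1 = -0.166629
IRR = -16.6629%

-16.6629%


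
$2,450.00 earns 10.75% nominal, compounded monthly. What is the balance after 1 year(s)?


Formula: FV = P * (1 + r/m)^(m*t)
Period rate: r/m = 0.1075 / 12 = 0.008958
Total periods: m*t = 12 * 1 = 12
Growth factor: (1 + 0.008958)^12 = 1.112958
FV = $2,450.00 * 1.112958 = $2,726.75

$2,726.75


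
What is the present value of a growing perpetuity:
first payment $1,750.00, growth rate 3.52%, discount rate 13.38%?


Formula: PV = C / (r - g)
Spread: r - g = 0.1338 - 0.0352 = 0.0986
Substituting: PV = $1,750.00 / 0.0986
PV = $17,748.48

$17,748.48


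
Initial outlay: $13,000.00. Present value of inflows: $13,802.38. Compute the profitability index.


Formula: PI = PV(cash flows) / initial investment
Substituting: PI = $13,802.38 / $13,000.00
PI = 1.0617

1.0617


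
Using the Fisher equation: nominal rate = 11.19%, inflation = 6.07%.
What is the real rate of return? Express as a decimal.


Formula: (1 + r_real) = (1 + r_nom) / (1 + inflation)
Substituting: (1 + r_real) = 1.1119 / 1.0607
(1 + r_real) = 1.04827
r_real = 1.04827 - 1 = 0.04827

0.04827


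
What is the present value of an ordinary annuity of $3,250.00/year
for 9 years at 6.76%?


Formula: PV = PMT * (1 - (1+r)^(-n)) / r
Discount factor: (1 + 0.0676)^(-9) = 0.555038
Bracket: 1 - 0.555038 = 0.444962
PV = $3,250.00 * 0.444962 / 0.0676 = $21,392.39

$21,392.39


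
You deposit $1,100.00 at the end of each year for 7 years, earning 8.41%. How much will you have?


Formula: FV = PMT * ((1+r)^n - 1) / r
Growth factor: (1 + 0.0841)^7 = 1.75989
Numerator: 1.75989 - 1 = 0.75989
FV = $1,100.00 * 0.75989 / 0.0841 = $9,939.10

$9,939.10


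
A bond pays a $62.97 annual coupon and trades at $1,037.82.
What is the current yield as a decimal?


Formula: Current yield = annual coupon / price
Substituting: CY = $62.97 / $1,037.82
CY = 0.060675

0.060675


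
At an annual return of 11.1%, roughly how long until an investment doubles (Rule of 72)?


Formula: Years ≈ 72 / r
Substituting: Years ≈ 72 / 11.1
Years ≈ 6.5

6.5 years


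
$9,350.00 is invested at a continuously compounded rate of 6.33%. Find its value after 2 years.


Formula: FV = P * e^(r*t)
Exponent: r*t = 0.0633 * 2 = 0.1266
e^(0.1266) = 1.134963
FV = $9,350.00 * 1.134963 = $10,611.90

$10,611.90


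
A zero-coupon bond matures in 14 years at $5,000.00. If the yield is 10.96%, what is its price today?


Formula: Price = FV / (1 + r)^n
Substituting: Price = $5,000.00 / (1 + 0.1096)^14
Discount factor: (1.1096)^14 = 4.288745
Price = $5,000.00 / 4.288745 = $1,165.84

$1,165.84


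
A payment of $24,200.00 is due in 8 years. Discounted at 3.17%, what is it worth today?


Formula: PV = FV / (1 + r)^n
Substituting: PV = $24,200.00 / (1 + 0.0317)^8
Discount factor: (1.0317)^8 = 1.283593
PV = $24,200.00 / 1.283593 = $18,853.32

$18,853.32


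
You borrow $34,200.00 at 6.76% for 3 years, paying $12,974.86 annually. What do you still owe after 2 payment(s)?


Formula: Balance = PV*(1+r)^k - PMT*((1+r)^k - 1)/r
Growth: (1 + 0.0676)^2 = 1.13977
Accumulated factor: ((1+r)^k - 1)/r = 2.0676
Balance = $34,200.00 * 1.13977 - $12,974.86 * 2.0676
Balance = $12,153.31

$12,153.31


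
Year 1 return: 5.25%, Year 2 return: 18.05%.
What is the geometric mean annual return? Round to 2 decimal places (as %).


Formula: Geometric mean = ((1+r1)*(1+r2))^(1/2) - 1
Product: (1 + 0.0525) * (1 + 0.1805) = 1.0525 * 1.1805 = 1.242476
Square root: 1.242476^0.5 = 1.114664
Geometric mean = 1.114664 - 1 = 0.114664
As percentage: 11.47%

11.47%


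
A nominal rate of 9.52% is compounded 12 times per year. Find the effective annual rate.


Formula: EAR = (1 + r/m)^m - 1
Period rate: r/m = 0.0952 / 12 = 0.007933
Compounding: (1 + 0.007933)^12 = 1.099466
EAR = 1.099466 - 1 = 0.099466

0.099466


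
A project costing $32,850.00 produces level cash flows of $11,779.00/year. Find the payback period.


Formula: Payback = investment / annual cash flow
Substituting: Payback = $32,850.00 / $11,779.00
Payback = 2.7889 years

2.7889 years


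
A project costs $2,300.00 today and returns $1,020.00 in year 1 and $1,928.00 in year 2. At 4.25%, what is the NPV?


Formula: NPV = C0 + C1/(1+r) + C2/(1+r)^2
Discount C1: $1,020.00 / (1 + 0.0425) = $978.42
Discount C2: $1,928.00 / (1 + 0.0425)^2 = $1,774.01
NPV = -$2,300.00 + $978.42 + $1,774.01 = $452.42

$452.42


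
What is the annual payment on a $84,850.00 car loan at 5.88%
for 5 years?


Formula: PMT = PV * r / (1 - (1+r)^(-n))
Denominator: 1 - (1 + 0.0588)^(-5) = 0.248498
Numerator: $84,850.00 * 0.0588 = 4989.18
PMT = 4989.18 / 0.248498 = $20,077.37

$20,077.37


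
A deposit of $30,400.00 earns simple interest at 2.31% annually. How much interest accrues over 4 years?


Formula: I = P * r * t
Substituting: I = $30,400.00 * 0.0231 * 4
Step: I = $30,400.00 * 0.0924
I = $2,808.96

$2,808.96


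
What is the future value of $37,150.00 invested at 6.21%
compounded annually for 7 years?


Formula: FV = P * (1 + r)^n
Substituting: FV = $37,150.00 * (1 + 0.0621)^7
Growth factor: (1.0621)^7 = 1.524607
FV = $37,150.00 * 1.524607 = $56,639.14

$56,639.14


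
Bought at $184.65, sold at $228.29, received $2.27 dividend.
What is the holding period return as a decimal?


Formula: HPR = (P1 - P0 + D) / P0
Gain: $228.29 - $184.65 + $2.27 = $45.91
HPR = $45.91 / $184.65 = 0.2486

0.2486


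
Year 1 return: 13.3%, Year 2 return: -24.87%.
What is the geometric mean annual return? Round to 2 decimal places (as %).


Formula: Geometric mean = ((1+r1)*(1+r2))^(1/2) - 1
Product: (1 + 0.133) * (1 + -0.2487) = 1.133 * 0.7513 = 0.851223
Square root: 0.851223^0.5 = 0.922617
Geometric mean = 0.922617 - 1 = -0.077383
As percentage: -7.74%

-7.74%


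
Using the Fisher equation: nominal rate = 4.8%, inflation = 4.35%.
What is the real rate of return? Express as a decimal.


Formula: (1 + r_real) = (1 + r_nom) / (1 + inflation)
Substituting: (1 + r_real) = 1.048 / 1.0435
(1 + r_real) = 1.004312
r_real = 1.004312 - 1 = 0.004312

0.004312


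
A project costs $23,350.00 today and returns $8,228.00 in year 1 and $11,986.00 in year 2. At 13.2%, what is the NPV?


Formula: NPV = C0 + C1/(1+r) + C2/(1+r)^2
Discount C1: $8,228.00 / (1 + 0.132) = $7,268.55
Discount C2: $11,986.00 / (1 + 0.132)^2 = $9,353.66
NPV = -$23,350.00 + $7,268.55 + $9,353.66 = -$6,727.79

-$6,727.79


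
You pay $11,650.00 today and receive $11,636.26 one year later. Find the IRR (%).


Formula: IRR = C1/C0 - 1
Substituting: IRR = $11,636.26 / $11,650.00 - 1
Ratio: 0.998821 - 1 = -0.001179
IRR = -0.1179%

-0.1179%


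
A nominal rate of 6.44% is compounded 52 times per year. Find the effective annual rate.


Formula: EAR = (1 + r/m)^m - 1
Period rate: r/m = 0.0644 / 52 = 0.001238
Compounding: (1 + 0.001238)^52 = 1.066476
EAR = 1.066476 - 1 = 0.066476

0.066476


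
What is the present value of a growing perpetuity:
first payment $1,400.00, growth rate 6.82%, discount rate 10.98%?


Formula: PV = C / (r - g)
Spread: r - g = 0.1098 - 0.0682 = 0.0416
Substituting: PV = $1,400.00 / 0.0416
PV = $33,653.85

$33,653.85


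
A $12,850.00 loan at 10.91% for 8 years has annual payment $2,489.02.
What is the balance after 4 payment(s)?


Formula: Balance = PV*(1+r)^k - PMT*((1+r)^k - 1)/r
Growth: (1 + 0.1091)^4 = 1.513153
Accumulated factor: ((1+r)^k - 1)/r = 4.70351
Balance = $12,850.00 * 1.513153 - $2,489.02 * 4.70351
Balance = $7,736.89

$7,736.89


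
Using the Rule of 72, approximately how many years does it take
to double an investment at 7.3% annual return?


Formula: Years ≈ 72 / r
Substituting: Years ≈ 72 / 7.3
Years ≈ 9.9

9.9 years


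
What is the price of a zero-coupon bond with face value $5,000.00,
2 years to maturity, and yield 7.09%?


Formula: Price = FV / (1 + r)^n
Substituting: Price = $5,000.00 / (1 + 0.0709)^2
Discount factor: (1.0709)^2 = 1.146827
Price = $5,000.00 / 1.146827 = $4,359.86

$4,359.86


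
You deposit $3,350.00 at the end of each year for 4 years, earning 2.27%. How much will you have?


Formula: FV = PMT * ((1+r)^n - 1) / r
Growth factor: (1 + 0.0227)^4 = 1.093939
Numerator: 1.093939 - 1 = 0.093939
FV = $3,350.00 * 0.093939 / 0.0227 = $13,863.21

$13,863.21


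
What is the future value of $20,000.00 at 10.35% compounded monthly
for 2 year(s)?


Formula: FV = P * (1 + r/m)^(m*t)
Period rate: r/m = 0.1035 / 12 = 0.008625
Total periods: m*t = 12 * 2 = 24
Growth factor: (1 + 0.008625)^24 = 1.228891
FV = $20,000.00 * 1.228891 = $24,577.83

$24,577.83


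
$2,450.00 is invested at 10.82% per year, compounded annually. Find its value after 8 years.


Formula: FV = P * (1 + r)^n
Substituting: FV = $2,450.00 * (1 + 0.1082)^8
Growth factor: (1.1082)^8 = 2.27481
FV = $2,450.00 * 2.27481 = $5,573.28

$5,573.28


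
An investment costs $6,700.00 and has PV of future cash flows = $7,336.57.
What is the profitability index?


Formula: PI = PV(cash flows) / initial investment
Substituting: PI = $7,336.57 / $6,700.00
PI = 1.095

1.095


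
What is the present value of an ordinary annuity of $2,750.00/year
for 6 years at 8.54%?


Formula: PV = PMT * (1 - (1+r)^(-n)) / r
Discount factor: (1 + 0.0854)^(-6) = 0.611591
Bracket: 1 - 0.611591 = 0.388409
PV = $2,750.00 * 0.388409 / 0.0854 = $12,507.32

$12,507.32


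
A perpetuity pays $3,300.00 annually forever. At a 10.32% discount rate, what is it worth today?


Formula: PV = C / r
Substituting: PV = $3,300.00 / 0.1032
PV = $31,976.74

$31,976.74


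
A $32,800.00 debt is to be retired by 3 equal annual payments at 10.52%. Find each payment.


Formula: PMT = PV * r / (1 - (1+r)^(-n))
Denominator: 1 - (1 + 0.1052)^(-3) = 0.25924
Numerator: $32,800.00 * 0.1052 = 3450.56
PMT = 3450.56 / 0.25924 = $13,310.28

$13,310.28


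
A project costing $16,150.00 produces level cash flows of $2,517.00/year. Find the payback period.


Formula: Payback = investment / annual cash flow
Substituting: Payback = $16,150.00 / $2,517.00
Payback = 6.4164 years

6.4164 years


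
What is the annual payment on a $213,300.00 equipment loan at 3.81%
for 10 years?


Formula: PMT = PV * r / (1 - (1+r)^(-n))
Denominator: 1 - (1 + 0.0381)^(-10) = 0.311969
Numerator: $213,300.00 * 0.0381 = 8126.73
PMT = 8126.73 / 0.311969 = $26,049.81

$26,049.81


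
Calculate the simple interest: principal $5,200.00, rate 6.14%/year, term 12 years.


Formula: I = P * r * t
Substituting: I = $5,200.00 * 0.0614 * 12
Step: I = $5,200.00 * 0.7368
I = $3,831.36

$3,831.36


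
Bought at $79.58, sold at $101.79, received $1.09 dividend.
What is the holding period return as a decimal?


Formula: HPR = (P1 - P0 + D) / P0
Gain: $101.79 - $79.58 + $1.09 = $23.30
HPR = $23.30 / $79.58 = 0.2928

0.2928


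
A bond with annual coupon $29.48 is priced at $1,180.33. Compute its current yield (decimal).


Formula: Current yield = annual coupon / price
Substituting: CY = $29.48 / $1,180.33
CY = 0.024976

0.024976


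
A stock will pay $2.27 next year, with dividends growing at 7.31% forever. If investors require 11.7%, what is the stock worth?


Formula: P = D1 / (r - g)
Spread: r - g = 0.117 - 0.0731 = 0.0439
Substituting: P = $2.27 / 0.0439
P = $51.71

$51.71


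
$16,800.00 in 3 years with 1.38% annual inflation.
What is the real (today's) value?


Formula: Real value = nominal / (1 + inflation)^years
Price level: (1 + 0.0138)^3 = 1.041974
Real value = $16,800.00 / 1.041974 = $16,123.24

$16,123.24


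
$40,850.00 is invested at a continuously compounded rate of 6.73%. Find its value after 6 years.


Formula: FV = P * e^(r*t)
Exponent: r*t = 0.0673 * 6 = 0.4038
e^(0.4038) = 1.497504
FV = $40,850.00 * 1.497504 = $61,173.06

$61,173.06


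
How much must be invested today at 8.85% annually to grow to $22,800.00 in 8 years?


Formula: PV = FV / (1 + r)^n
Substituting: PV = $22,800.00 / (1 + 0.0885)^8
Discount factor: (1.0885)^8 = 1.970732
PV = $22,800.00 / 1.970732 = $11,569.31

$11,569.31


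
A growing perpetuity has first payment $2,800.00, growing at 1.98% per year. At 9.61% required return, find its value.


Formula: PV = C / (r - g)
Spread: r - g = 0.0961 - 0.0198 = 0.0763
Substituting: PV = $2,800.00 / 0.0763
PV = $36,697.25

$36,697.25


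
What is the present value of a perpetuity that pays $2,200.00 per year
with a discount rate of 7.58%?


Formula: PV = C / r
Substituting: PV = $2,200.00 / 0.0758
PV = $29,023.75

$29,023.75


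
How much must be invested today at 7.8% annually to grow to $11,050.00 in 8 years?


Formula: PV = FV / (1 + r)^n
Substituting: PV = $11,050.00 / (1 + 0.078)^8
Discount factor: (1.078)^8 = 1.823686
PV = $11,050.00 / 1.823686 = $6,059.16

$6,059.16


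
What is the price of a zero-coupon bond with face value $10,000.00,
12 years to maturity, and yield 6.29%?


Formula: Price = FV / (1 + r)^n
Substituting: Price = $10,000.00 / (1 + 0.0629)^12
Discount factor: (1.0629)^12 = 2.07926
Price = $10,000.00 / 2.07926 = $4,809.40

$4,809.40


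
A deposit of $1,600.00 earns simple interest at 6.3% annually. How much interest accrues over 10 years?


Formula: I = P * r * t
Substituting: I = $1,600.00 * 0.063 * 10
Step: I = $1,600.00 * 0.63
I = $1,008.00

$1,008.00


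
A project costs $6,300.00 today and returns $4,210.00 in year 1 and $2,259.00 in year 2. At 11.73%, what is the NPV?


Formula: NPV = C0 + C1/(1+r) + C2/(1+r)^2
Discount C1: $4,210.00 / (1 + 0.1173) = $3,768.01
Discount C2: $2,259.00 / (1 + 0.1173)^2 = $1,809.58
NPV = -$6,300.00 + $3,768.01 + $1,809.58 = -$722.41

-$722.41


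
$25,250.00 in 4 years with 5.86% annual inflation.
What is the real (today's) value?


Formula: Real value = nominal / (1 + inflation)^years
Price level: (1 + 0.0586)^4 = 1.25582
Real value = $25,250.00 / 1.25582 = $20,106.38

$20,106.38


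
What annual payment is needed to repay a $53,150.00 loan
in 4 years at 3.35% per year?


Formula: PMT = PV * r / (1 - (1+r)^(-n))
Denominator: 1 - (1 + 0.0335)^(-4) = 0.123488
Numerator: $53,150.00 * 0.0335 = 1780.525
PMT = 1780.525 / 0.123488 = $14,418.66

$14,418.66


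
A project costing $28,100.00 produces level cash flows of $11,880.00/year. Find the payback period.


Formula: Payback = investment / annual cash flow
Substituting: Payback = $28,100.00 / $11,880.00
Payback = 2.3653 years

2.3653 years


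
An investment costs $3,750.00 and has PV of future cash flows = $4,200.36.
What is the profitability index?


Formula: PI = PV(cash flows) / initial investment
Substituting: PI = $4,200.36 / $3,750.00
PI = 1.1201

1.1201


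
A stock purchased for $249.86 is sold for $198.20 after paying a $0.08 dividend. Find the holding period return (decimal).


Formula: HPR = (P1 - P0 + D) / P0
Gain: $198.20 - $249.86 + $0.08 = -$51.58
HPR = -$51.58 / $249.86 = -0.2064

-0.2064


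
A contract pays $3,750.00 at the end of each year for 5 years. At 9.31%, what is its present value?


Formula: PV = PMT * (1 - (1+r)^(-n)) / r
Discount factor: (1 + 0.0931)^(-5) = 0.640768
Bracket: 1 - 0.640768 = 0.359232
PV = $3,750.00 * 0.359232 / 0.0931 = $14,469.62

$14,469.62


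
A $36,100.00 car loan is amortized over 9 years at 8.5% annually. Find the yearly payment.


Formula: PMT = PV * r / (1 - (1+r)^(-n))
Denominator: 1 - (1 + 0.085)^(-9) = 0.52012
Numerator: $36,100.00 * 0.085 = 3068.5
PMT = 3068.5 / 0.52012 = $5,899.60

$5,899.60


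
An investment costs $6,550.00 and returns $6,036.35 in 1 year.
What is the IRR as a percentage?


Formula: IRR = C1/C0 - 1
Substituting: IRR = $6,036.35 / $6,550.00 - 1
Ratio: 0.92158 - 1 = -0.07842
IRR = -7.842%

-7.842%


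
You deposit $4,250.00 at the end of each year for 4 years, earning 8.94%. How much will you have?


Formula: FV = PMT * ((1+r)^n - 1) / r
Growth factor: (1 + 0.0894)^4 = 1.408476
Numerator: 1.408476 - 1 = 0.408476
FV = $4,250.00 * 0.408476 / 0.0894 = $19,418.61

$19,418.61


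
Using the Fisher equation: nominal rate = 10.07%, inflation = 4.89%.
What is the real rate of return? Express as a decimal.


Formula: (1 + r_real) = (1 + r_nom) / (1 + inflation)
Substituting: (1 + r_real) = 1.1007 / 1.0489
(1 + r_real) = 1.049385
r_real = 1.049385 - 1 = 0.049385

0.049385


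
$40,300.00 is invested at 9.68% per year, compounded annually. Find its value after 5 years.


Formula: FV = P * (1 + r)^n
Substituting: FV = $40,300.00 * (1 + 0.0968)^5
Growth factor: (1.0968)^5 = 1.58722
FV = $40,300.00 * 1.58722 = $63,964.98

$63,964.98


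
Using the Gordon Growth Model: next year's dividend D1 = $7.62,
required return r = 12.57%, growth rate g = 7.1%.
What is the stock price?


Formula: P = D1 / (r - g)
Spread: r - g = 0.1257 - 0.071 = 0.0547
Substituting: P = $7.62 / 0.0547
P = $139.31

$139.31


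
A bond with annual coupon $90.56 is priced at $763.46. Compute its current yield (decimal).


Formula: Current yield = annual coupon / price
Substituting: CY = $90.56 / $763.46
CY = 0.118618

0.118618


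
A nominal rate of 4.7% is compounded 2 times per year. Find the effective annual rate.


Formula: EAR = (1 + r/m)^m - 1
Period rate: r/m = 0.047 / 2 = 0.0235
Compounding: (1 + 0.0235)^2 = 1.047552
EAR = 1.047552 - 1 = 0.047552

0.047552


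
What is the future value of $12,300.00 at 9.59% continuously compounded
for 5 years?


Formula: FV = P * e^(r*t)
Exponent: r*t = 0.0959 * 5 = 0.4795
e^(0.4795) = 1.615267
FV = $12,300.00 * 1.615267 = $19,867.78

$19,867.78


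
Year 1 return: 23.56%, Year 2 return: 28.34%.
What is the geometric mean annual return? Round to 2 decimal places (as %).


Formula: Geometric mean = ((1+r1)*(1+r2))^(1/2) - 1
Product: (1 + 0.2356) * (1 + 0.2834) = 1.2356 * 1.2834 = 1.585769
Square root: 1.585769^0.5 = 1.259273
Geometric mean = 1.259273 - 1 = 0.259273
As percentage: 25.93%

25.93%


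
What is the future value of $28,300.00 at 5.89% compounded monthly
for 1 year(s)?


Formula: FV = P * (1 + r/m)^(m*t)
Period rate: r/m = 0.0589 / 12 = 0.004908
Total periods: m*t = 12 * 1 = 12
Growth factor: (1 + 0.004908)^12 = 1.060516
FV = $28,300.00 * 1.060516 = $30,012.61

$30,012.61


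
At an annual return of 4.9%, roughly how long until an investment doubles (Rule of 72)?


Formula: Years ≈ 72 / r
Substituting: Years ≈ 72 / 4.9
Years ≈ 14.7

14.7 years


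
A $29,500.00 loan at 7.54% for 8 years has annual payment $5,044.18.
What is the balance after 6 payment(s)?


Formula: Balance = PV*(1+r)^k - PMT*((1+r)^k - 1)/r
Growth: (1 + 0.0754)^6 = 1.54675
Accumulated factor: ((1+r)^k - 1)/r = 7.251329
Balance = $29,500.00 * 1.54675 - $5,044.18 * 7.251329
Balance = $9,052.12

$9,052.12


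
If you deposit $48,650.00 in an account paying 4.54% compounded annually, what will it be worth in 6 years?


Formula: FV = P * (1 + r)^n
Substituting: FV = $48,650.00 * (1 + 0.0454)^6
Growth factor: (1.0454)^6 = 1.305254
FV = $48,650.00 * 1.305254 = $63,500.60

$63,500.60


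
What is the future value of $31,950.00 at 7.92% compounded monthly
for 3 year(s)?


Formula: FV = P * (1 + r/m)^(m*t)
Period rate: r/m = 0.0792 / 12 = 0.0066
Total periods: m*t = 12 * 3 = 36
Growth factor: (1 + 0.0066)^36 = 1.267212
FV = $31,950.00 * 1.267212 = $40,487.43

$40,487.43


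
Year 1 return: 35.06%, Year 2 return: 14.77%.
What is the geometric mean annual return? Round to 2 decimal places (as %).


Formula: Geometric mean = ((1+r1)*(1+r2))^(1/2) - 1
Product: (1 + 0.3506) * (1 + 0.1477) = 1.3506 * 1.1477 = 1.550084
Square root: 1.550084^0.5 = 1.245024
Geometric mean = 1.245024 - 1 = 0.245024
As percentage: 24.50%

24.50%


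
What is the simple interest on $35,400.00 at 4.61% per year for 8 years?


Formula: I = P * r * t
Substituting: I = $35,400.00 * 0.0461 * 8
Step: I = $35,400.00 * 0.3688
I = $13,055.52

$13,055.52


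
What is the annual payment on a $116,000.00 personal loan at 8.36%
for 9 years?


Formula: PMT = PV * r / (1 - (1+r)^(-n))
Denominator: 1 - (1 + 0.0836)^(-9) = 0.514511
Numerator: $116,000.00 * 0.0836 = 9697.6
PMT = 9697.6 / 0.514511 = $18,848.17

$18,848.17


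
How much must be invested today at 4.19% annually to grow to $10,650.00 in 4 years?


Formula: PV = FV / (1 + r)^n
Substituting: PV = $10,650.00 / (1 + 0.0419)^4
Discount factor: (1.0419)^4 = 1.178431
PV = $10,650.00 / 1.178431 = $9,037.44

$9,037.44


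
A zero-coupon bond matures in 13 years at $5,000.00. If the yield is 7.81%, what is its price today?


Formula: Price = FV / (1 + r)^n
Substituting: Price = $5,000.00 / (1 + 0.0781)^13
Discount factor: (1.0781)^13 = 2.658077
Price = $5,000.00 / 2.658077 = $1,881.06

$1,881.06


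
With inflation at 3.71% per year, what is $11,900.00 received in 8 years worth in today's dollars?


Formula: Real value = nominal / (1 + inflation)^years
Price level: (1 + 0.0371)^8 = 1.338336
Real value = $11,900.00 / 1.338336 = $8,891.64

$8,891.64


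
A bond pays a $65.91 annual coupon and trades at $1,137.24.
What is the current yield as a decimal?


Formula: Current yield = annual coupon / price
Substituting: CY = $65.91 / $1,137.24
CY = 0.057956

0.057956


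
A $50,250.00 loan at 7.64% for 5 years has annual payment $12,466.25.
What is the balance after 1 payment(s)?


Formula: Balance = PV*(1+r)^k - PMT*((1+r)^k - 1)/r
Growth: (1 + 0.0764)^1 = 1.0764
Accumulated factor: ((1+r)^k - 1)/r = 1.0
Balance = $50,250.00 * 1.0764 - $12,466.25 * 1.0
Balance = $41,622.85

$41,622.85


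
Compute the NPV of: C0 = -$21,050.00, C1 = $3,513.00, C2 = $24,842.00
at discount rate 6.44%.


Formula: NPV = C0 + C1/(1+r) + C2/(1+r)^2
Discount C1: $3,513.00 / (1 + 0.0644) = $3,300.45
Discount C2: $24,842.00 / (1 + 0.0644)^2 = $21,926.88
NPV = -$21,050.00 + $3,300.45 + $21,926.88 = $4,177.33

$4,177.33


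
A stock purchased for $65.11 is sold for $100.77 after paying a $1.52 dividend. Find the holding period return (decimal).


Formula: HPR = (P1 - P0 + D) / P0
Gain: $100.77 - $65.11 + $1.52 = $37.18
HPR = $37.18 / $65.11 = 0.571

0.571


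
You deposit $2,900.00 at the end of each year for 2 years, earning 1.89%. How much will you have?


Formula: FV = PMT * ((1+r)^n - 1) / r
Growth factor: (1 + 0.0189)^2 = 1.038157
Numerator: 1.038157 - 1 = 0.038157
FV = $2,900.00 * 0.038157 / 0.0189 = $5,854.81

$5,854.81


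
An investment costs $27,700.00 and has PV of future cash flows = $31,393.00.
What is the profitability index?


Formula: PI = PV(cash flows) / initial investment
Substituting: PI = $31,393.00 / $27,700.00
PI = 1.1333

1.1333


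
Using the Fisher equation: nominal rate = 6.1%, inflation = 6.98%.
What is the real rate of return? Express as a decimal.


Formula: (1 + r_real) = (1 + r_nom) / (1 + inflation)
Substituting: (1 + r_real) = 1.061 / 1.0698
(1 + r_real) = 0.991774
r_real = 0.991774 - 1 = -0.008226

-0.008226


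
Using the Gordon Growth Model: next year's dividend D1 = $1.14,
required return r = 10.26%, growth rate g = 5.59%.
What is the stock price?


Formula: P = D1 / (r - g)
Spread: r - g = 0.1026 - 0.0559 = 0.0467
Substituting: P = $1.14 / 0.0467
P = $24.41

$24.41


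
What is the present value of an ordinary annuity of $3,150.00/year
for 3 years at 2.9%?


Formula: PV = PMT * (1 - (1+r)^(-n)) / r
Discount factor: (1 + 0.029)^(-3) = 0.917812
Bracket: 1 - 0.917812 = 0.082188
PV = $3,150.00 * 0.082188 / 0.029 = $8,927.28

$8,927.28


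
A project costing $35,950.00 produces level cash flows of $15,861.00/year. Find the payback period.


Formula: Payback = investment / annual cash flow
Substituting: Payback = $35,950.00 / $15,861.00
Payback = 2.2666 years

2.2666 years


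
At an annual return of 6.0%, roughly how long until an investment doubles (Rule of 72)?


Formula: Years ≈ 72 / r
Substituting: Years ≈ 72 / 6.0
Years ≈ 12.0

12.0 years


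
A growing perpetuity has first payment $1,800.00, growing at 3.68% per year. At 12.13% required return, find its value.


Formula: PV = C / (r - g)
Spread: r - g = 0.1213 - 0.0368 = 0.0845
Substituting: PV = $1,800.00 / 0.0845
PV = $21,301.78

$21,301.78


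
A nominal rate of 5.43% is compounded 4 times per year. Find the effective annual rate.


Formula: EAR = (1 + r/m)^m - 1
Period rate: r/m = 0.0543 / 4 = 0.013575
Compounding: (1 + 0.013575)^4 = 1.055416
EAR = 1.055416 - 1 = 0.055416

0.055416


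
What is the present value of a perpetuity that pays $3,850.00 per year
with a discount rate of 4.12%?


Formula: PV = C / r
Substituting: PV = $3,850.00 / 0.0412
PV = $93,446.60

$93,446.60


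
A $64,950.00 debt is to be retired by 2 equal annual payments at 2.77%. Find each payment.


Formula: PMT = PV * r / (1 - (1+r)^(-n))
Denominator: 1 - (1 + 0.0277)^(-2) = 0.05318
Numerator: $64,950.00 * 0.0277 = 1799.115
PMT = 1799.115 / 0.05318 = $33,830.48

$33,830.48


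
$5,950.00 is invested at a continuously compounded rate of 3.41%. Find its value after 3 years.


Formula: FV = P * e^(r*t)
Exponent: r*t = 0.0341 * 3 = 0.1023
e^(0.1023) = 1.107716
FV = $5,950.00 * 1.107716 = $6,590.91

$6,590.91


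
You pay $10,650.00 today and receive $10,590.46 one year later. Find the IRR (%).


Formula: IRR = C1/C0 - 1
Substituting: IRR = $10,590.46 / $10,650.00 - 1
Ratio: 0.994409 - 1 = -0.005591
IRR = -0.5591%

-0.5591%


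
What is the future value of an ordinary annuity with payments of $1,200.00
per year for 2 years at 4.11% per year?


Formula: FV = PMT * ((1+r)^n - 1) / r
Growth factor: (1 + 0.0411)^2 = 1.083889
Numerator: 1.083889 - 1 = 0.083889
FV = $1,200.00 * 0.083889 / 0.0411 = $2,449.32

$2,449.32


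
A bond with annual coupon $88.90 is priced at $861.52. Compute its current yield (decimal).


Formula: Current yield = annual coupon / price
Substituting: CY = $88.90 / $861.52
CY = 0.10319

0.10319


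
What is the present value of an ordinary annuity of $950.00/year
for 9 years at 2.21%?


Formula: PV = PMT * (1 - (1+r)^(-n)) / r
Discount factor: (1 + 0.0221)^(-9) = 0.821409
Bracket: 1 - 0.821409 = 0.178591
PV = $950.00 * 0.178591 / 0.0221 = $7,676.98

$7,676.98


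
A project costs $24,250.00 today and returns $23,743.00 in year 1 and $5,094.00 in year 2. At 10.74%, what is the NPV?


Formula: NPV = C0 + C1/(1+r) + C2/(1+r)^2
Discount C1: $23,743.00 / (1 + 0.1074) = $21,440.31
Discount C2: $5,094.00 / (1 + 0.1074)^2 = $4,153.84
NPV = -$24,250.00 + $21,440.31 + $4,153.84 = $1,344.15

$1,344.15


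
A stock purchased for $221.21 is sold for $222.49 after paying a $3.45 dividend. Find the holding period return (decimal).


Formula: HPR = (P1 - P0 + D) / P0
Gain: $222.49 - $221.21 + $3.45 = $4.73
HPR = $4.73 / $221.21 = 0.0214

0.0214
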